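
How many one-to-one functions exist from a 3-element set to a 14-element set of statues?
P(14,3) = 14!/(14-3)! = 2184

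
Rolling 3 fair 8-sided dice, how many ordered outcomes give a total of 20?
Coefficient of x^20 in (x + x² + ... + x^8)^3. By inclusion-exclusion on dice exceeding 8: Σ_j (-1)^j C(3,j)·C(20-1-8j, 2) = C(3,0)·C(19,2) - C(3,1)·C(11,2) + C(3,2)·C(3,2) = 1·171 - 3·55 + 3·3 = 15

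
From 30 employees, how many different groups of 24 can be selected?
C(30,24) = 30!/(24!×6!) = 593775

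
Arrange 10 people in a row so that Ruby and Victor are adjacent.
Treat as block: (10-1)! × 2! = 362880 × 2 = 725760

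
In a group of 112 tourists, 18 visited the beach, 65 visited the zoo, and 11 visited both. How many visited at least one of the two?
|A∪B| = |A| + |B| - |A∩B| = 18 + 65 - 11 = 72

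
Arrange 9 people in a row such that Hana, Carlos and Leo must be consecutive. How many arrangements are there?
Treat the 3 as one block: (9-3+1)! × 3! = 5040 × 6 = 30240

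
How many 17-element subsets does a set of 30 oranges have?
C(30,17) = 30!/(17!×13!) = 119759850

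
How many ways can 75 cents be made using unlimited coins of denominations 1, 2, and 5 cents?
Coefficient of x^75 in 1/(1-x^1) · 1/(1-x^2) · 1/(1-x^5). Case on j = number of 5-cent coins (j = 0..15); remainder r = 75 - 5j is made from {1,2} in ⌊r/2⌋+1 ways. r = 75, 70, 65, 60, 55, 50, 45, 40, 35, 30, 25, 20, 15, 10, 5, 0 → 38 + 36 + 33 + 31 + 28 + 26 + 23 + 21 + 18 + 16 + 13 + 11 + 8 + 6 + 3 + 1 = 312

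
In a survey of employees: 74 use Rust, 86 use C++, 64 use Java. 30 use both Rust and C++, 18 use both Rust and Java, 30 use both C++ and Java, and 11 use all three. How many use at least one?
|A∪B∪C| = 74+86+64-30-18-30+11 = 157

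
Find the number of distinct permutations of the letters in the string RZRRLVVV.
8! / (3! × 3! × 1! × 1!) = 1120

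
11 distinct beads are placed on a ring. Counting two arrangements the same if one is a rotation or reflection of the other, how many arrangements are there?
(11-1)!/2 = 3628800/2 = 1814400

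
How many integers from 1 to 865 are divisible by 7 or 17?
⌊865/7⌋ + ⌊865/17⌋ - ⌊865/119⌋ = 123 + 50 - 7 = 166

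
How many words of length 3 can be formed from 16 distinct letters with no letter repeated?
P(16,3) = 16!/(16-3)! = 3360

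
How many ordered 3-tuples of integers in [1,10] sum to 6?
Coefficient of x^6 in (x + x² + ... + x^10)^3. By inclusion-exclusion on dice exceeding 10: Σ_j (-1)^j C(3,j)·C(6-1-10j, 2) = C(3,0)·C(5,2) = 1·10 = 10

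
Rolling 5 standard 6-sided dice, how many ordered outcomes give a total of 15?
Coefficient of x^15 in (x + x² + ... + x^6)^5. By inclusion-exclusion on dice exceeding 6: Σ_j (-1)^j C(5,j)·C(15-1-6j, 4) = C(5,0)·C(14,4) - C(5,1)·C(8,4) = 1·1001 - 5·70 = 651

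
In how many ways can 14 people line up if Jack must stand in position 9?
Fix one position: (14-1)! = 6227020800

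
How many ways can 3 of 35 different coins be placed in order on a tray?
P(35,3) = 35!/(35-3)! = 39270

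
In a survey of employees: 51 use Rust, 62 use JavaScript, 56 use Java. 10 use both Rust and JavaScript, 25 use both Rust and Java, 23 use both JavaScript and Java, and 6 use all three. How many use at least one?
|A∪B∪C| = 51+62+56-10-25-23+6 = 117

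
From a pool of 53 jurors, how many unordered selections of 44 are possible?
C(53,44) = 53!/(44!×9!) = 4431613550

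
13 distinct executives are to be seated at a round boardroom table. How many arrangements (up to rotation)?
Circular: fix one position, arrange the rest. (13-1)! = 479001600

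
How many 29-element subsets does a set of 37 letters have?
C(37,29) = 37!/(29!×8!) = 38608020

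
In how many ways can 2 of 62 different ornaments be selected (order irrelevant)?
C(62,2) = 62!/(2!×60!) = 1891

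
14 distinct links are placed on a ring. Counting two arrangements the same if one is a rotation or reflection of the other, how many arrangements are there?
(14-1)!/2 = 6227020800/2 = 3113510400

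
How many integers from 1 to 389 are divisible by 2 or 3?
⌊389/2⌋ + ⌊389/3⌋ - ⌊389/6⌋ = 194 + 129 - 64 = 259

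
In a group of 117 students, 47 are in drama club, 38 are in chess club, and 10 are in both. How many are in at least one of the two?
|A∪B| = |A| + |B| - |A∩B| = 47 + 38 - 10 = 75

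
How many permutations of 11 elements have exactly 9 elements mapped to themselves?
Choose the 9 fixed points C(11,9) = 55, derange the rest: !2 = Σ_{j=0}^{2} (-1)^j·2!/j! = 2 - 2 + 1 = 1. Product = 55 × 1 = 55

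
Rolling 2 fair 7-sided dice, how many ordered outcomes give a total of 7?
Coefficient of x^7 in (x + x² + ... + x^7)^2. By inclusion-exclusion on dice exceeding 7: Σ_j (-1)^j C(2,j)·C(7-1-7j, 1) = C(2,0)·C(6,1) = 1·6 = 6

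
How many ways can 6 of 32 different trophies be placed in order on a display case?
P(32,6) = 32!/(32-6)! = 652458240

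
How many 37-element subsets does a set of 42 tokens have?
C(42,37) = 42!/(37!×5!) = 850668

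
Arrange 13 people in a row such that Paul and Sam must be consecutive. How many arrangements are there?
Treat the 2 as one block: (13-2+1)! × 2! = 479001600 × 2 = 958003200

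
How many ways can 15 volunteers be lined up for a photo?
15! = 1307674368000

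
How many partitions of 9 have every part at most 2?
Let r_j(i) = number of partitions of i into parts ≤ j, for i = 0..9. r_1(i) = 1 for all i; r_j(i) = r_{j-1}(i) + r_j(i-j). Rows j = 2..2: ≤2: 1 1 2 2 3 3 4 4 5 5. r_2(9) = 5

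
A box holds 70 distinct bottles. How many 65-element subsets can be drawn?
C(70,65) = 70!/(65!×5!) = 12103014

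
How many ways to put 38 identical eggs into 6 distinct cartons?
C(38+6-1, 6-1) = C(43, 5) = 962598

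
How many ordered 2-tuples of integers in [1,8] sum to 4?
Coefficient of x^4 in (x + x² + ... + x^8)^2. By inclusion-exclusion on dice exceeding 8: Σ_j (-1)^j C(2,j)·C(4-1-8j, 1) = C(2,0)·C(3,1) = 1·3 = 3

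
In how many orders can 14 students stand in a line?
14! = 87178291200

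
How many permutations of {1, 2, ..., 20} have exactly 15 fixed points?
Choose the 15 fixed points C(20,15) = 15504, derange the rest: !5 = Σ_{j=0}^{5} (-1)^j·5!/j! = 120 - 120 + 60 - 20 + 5 - 1 = 44. Product = 15504 × 44 = 682176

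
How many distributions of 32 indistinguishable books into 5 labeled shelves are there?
C(32+5-1, 5-1) = C(36, 4) = 58905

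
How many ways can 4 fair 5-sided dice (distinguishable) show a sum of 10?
Coefficient of x^10 in (x + x² + ... + x^5)^4. By inclusion-exclusion on dice exceeding 5: Σ_j (-1)^j C(4,j)·C(10-1-5j, 3) = C(4,0)·C(9,3) - C(4,1)·C(4,3) = 1·84 - 4·4 = 68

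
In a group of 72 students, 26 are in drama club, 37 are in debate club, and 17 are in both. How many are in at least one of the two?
|A∪B| = |A| + |B| - |A∩B| = 26 + 37 - 17 = 46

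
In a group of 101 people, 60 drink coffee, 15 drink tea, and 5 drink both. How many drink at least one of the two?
|A∪B| = |A| + |B| - |A∩B| = 60 + 15 - 5 = 70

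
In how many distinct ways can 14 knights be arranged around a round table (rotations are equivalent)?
Circular: fix one position, arrange the rest. (14-1)! = 6227020800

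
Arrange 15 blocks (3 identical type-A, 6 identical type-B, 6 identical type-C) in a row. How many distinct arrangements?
15! / (3! × 6! × 6!) = 420420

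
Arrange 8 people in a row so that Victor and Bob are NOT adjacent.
Total - adjacent = 8! - (8-1)!×2 = 40320 - 10080 = 30240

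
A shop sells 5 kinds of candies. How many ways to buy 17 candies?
C(17+5-1, 5-1) = C(21, 4) = 5985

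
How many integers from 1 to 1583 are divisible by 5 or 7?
⌊1583/5⌋ + ⌊1583/7⌋ - ⌊1583/35⌋ = 316 + 226 - 45 = 497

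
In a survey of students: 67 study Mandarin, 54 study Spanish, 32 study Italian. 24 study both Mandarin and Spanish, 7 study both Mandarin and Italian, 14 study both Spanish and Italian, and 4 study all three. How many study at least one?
|A∪B∪C| = 67+54+32-24-7-14+4 = 112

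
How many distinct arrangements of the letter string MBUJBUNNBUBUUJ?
14! / (4! × 1! × 2! × 5! × 2!) = 7567560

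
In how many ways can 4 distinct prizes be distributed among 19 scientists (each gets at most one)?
P(19,4) = 19!/(19-4)! = 93024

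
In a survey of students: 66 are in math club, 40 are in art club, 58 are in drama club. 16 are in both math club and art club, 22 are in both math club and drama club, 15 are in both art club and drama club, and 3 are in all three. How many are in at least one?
|A∪B∪C| = 66+40+58-16-22-15+3 = 114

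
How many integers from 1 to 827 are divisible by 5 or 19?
⌊827/5⌋ + ⌊827/19⌋ - ⌊827/95⌋ = 165 + 43 - 8 = 200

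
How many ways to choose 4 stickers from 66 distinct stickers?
C(66,4) = 66!/(4!×62!) = 720720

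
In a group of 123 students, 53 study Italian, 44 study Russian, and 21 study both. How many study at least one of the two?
|A∪B| = |A| + |B| - |A∩B| = 53 + 44 - 21 = 76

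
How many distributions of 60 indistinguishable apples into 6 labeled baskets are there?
C(60+6-1, 6-1) = C(65, 5) = 8259888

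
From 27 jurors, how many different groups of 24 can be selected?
C(27,24) = 27!/(24!×3!) = 2925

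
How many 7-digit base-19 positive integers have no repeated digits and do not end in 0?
Last digit: 18 nonzero choices. First digit: 17 (nonzero, ≠last). Middle 5: P(17,5) = 742560. Total = 227223360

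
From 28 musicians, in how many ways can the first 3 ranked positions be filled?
P(28,3) = 28!/(28-3)! = 19656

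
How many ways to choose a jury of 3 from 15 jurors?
C(15,3) = 15!/(3!×12!) = 455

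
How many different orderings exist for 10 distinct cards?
10! = 3628800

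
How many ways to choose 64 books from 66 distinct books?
C(66,64) = 66!/(64!×2!) = 2145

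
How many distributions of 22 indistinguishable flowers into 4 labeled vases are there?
C(22+4-1, 4-1) = C(25, 3) = 2300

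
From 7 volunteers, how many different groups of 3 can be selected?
C(7,3) = 7!/(3!×4!) = 35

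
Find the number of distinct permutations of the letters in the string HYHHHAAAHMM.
11! / (2! × 1! × 5! × 3!) = 27720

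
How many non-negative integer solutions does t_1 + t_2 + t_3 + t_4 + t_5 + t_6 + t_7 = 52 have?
C(52+7-1, 7-1) = C(58, 6) = 40475358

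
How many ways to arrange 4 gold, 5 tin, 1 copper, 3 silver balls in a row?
13! / (4! × 5! × 1! × 3!) = 360360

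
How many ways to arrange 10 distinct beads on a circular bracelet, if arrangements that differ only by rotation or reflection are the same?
(10-1)!/2 = 362880/2 = 181440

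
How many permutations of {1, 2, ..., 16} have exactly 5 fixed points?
Choose the 5 fixed points C(16,5) = 4368, derange the rest: !11 = Σ_{j=0}^{11} (-1)^j·11!/j! = 39916800 - 39916800 + 19958400 - 6652800 + 1663200 - 332640 + 55440 - 7920 + 990 - 110 + 11 - 1 = 14684570. Product = 4368 × 14684570 = 64142201760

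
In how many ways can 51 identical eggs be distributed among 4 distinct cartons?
C(51+4-1, 4-1) = C(54, 3) = 24804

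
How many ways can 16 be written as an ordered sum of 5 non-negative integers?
C(16+5-1, 5-1) = C(20, 4) = 4845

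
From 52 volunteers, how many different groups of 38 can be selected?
C(52,38) = 52!/(38!×14!) = 1768966344600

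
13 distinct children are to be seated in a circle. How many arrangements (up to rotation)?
Circular: fix one position, arrange the rest. (13-1)! = 479001600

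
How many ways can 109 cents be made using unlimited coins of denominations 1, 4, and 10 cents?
Coefficient of x^109 in 1/(1-x^1) · 1/(1-x^4) · 1/(1-x^10). Case on j = number of 10-cent coins (j = 0..10); remainder r = 109 - 10j is made from {1,4} in ⌊r/4⌋+1 ways. r = 109, 99, 89, 79, 69, 59, 49, 39, 29, 19, 9 → 28 + 25 + 23 + 20 + 18 + 15 + 13 + 10 + 8 + 5 + 3 = 168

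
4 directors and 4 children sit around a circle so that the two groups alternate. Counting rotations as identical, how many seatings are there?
Fix one of the directors: (4-1)! ways for the remaining directors, × 4! ways for the children = 6 × 24 = 144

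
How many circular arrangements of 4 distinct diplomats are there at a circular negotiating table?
Circular: fix one position, arrange the rest. (4-1)! = 6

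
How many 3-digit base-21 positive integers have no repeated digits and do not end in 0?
Last digit: 20 nonzero choices. First digit: 19 (nonzero, ≠last). Middle 1: P(19,1) = 19. Total = 7220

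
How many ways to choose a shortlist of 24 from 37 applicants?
C(37,24) = 37!/(24!×13!) = 3562467300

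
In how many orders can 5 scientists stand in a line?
5! = 120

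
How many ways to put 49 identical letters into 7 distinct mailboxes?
C(49+7-1, 7-1) = C(55, 6) = 28989675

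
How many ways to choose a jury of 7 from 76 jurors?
C(76,7) = 76!/(7!×69!) = 2186189400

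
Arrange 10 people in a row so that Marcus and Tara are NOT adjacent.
Total - adjacent = 10! - (10-1)!×2 = 3628800 - 725760 = 2903040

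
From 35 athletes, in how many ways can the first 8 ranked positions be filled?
P(35,8) = 35!/(35-8)! = 948964262400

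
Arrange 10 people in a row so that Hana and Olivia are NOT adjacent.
Total - adjacent = 10! - (10-1)!×2 = 3628800 - 725760 = 2903040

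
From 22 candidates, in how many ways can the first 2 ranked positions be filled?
P(22,2) = 22!/(22-2)! = 462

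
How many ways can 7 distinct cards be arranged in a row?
7! = 5040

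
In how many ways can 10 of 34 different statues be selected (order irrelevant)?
C(34,10) = 34!/(10!×24!) = 131128140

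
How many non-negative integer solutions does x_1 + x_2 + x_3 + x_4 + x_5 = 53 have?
C(53+5-1, 5-1) = C(57, 4) = 395010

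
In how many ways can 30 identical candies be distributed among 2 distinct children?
C(30+2-1, 2-1) = C(31, 1) = 31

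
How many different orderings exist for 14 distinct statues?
14! = 87178291200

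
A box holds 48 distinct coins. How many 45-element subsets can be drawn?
C(48,45) = 48!/(45!×3!) = 17296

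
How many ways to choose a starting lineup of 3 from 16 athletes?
C(16,3) = 16!/(3!×13!) = 560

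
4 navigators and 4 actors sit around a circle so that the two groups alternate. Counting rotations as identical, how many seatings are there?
Fix one of the navigators: (4-1)! ways for the remaining navigators, × 4! ways for the actors = 6 × 24 = 144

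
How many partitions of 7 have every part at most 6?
Let r_j(i) = number of partitions of i into parts ≤ j, for i = 0..7. r_1(i) = 1 for all i; r_j(i) = r_{j-1}(i) + r_j(i-j). Rows j = 2..6: ≤2: 1 1 2 2 3 3 4 4; ≤3: 1 1 2 3 4 5 7 8; ≤4: 1 1 2 3 5 6 9 11; ≤5: 1 1 2 3 5 7 10 13; ≤6: 1 1 2 3 5 7 11 14. r_6(7) = 14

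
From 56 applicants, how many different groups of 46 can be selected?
C(56,46) = 56!/(46!×10!) = 35607051480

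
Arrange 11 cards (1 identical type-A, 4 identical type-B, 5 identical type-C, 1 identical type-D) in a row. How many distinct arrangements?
11! / (1! × 4! × 5! × 1!) = 13860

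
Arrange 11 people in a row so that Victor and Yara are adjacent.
Treat as block: (11-1)! × 2! = 3628800 × 2 = 7257600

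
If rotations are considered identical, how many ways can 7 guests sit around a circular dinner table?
Circular: fix one position, arrange the rest. (7-1)! = 720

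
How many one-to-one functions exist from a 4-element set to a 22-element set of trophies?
P(22,4) = 22!/(22-4)! = 175560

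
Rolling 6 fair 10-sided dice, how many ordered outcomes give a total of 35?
Coefficient of x^35 in (x + x² + ... + x^10)^6. By inclusion-exclusion on dice exceeding 10: Σ_j (-1)^j C(6,j)·C(35-1-10j, 5) = C(6,0)·C(34,5) - C(6,1)·C(24,5) + C(6,2)·C(14,5) = 1·278256 - 6·42504 + 15·2002 = 53262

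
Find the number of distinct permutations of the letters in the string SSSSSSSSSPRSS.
13! / (1! × 1! × 11!) = 156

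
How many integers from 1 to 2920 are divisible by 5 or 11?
⌊2920/5⌋ + ⌊2920/11⌋ - ⌊2920/55⌋ = 584 + 265 - 53 = 796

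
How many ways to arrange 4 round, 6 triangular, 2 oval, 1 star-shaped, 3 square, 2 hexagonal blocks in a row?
18! / (4! × 6! × 2! × 1! × 3! × 2!) = 15437822400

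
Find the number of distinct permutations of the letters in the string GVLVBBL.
7! / (2! × 2! × 1! × 2!) = 630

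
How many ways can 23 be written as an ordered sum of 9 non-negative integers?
C(23+9-1, 9-1) = C(31, 8) = 7888725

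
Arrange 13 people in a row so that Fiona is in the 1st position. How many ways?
Fix one position: (13-1)! = 479001600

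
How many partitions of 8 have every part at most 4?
Let r_j(i) = number of partitions of i into parts ≤ j, for i = 0..8. r_1(i) = 1 for all i; r_j(i) = r_{j-1}(i) + r_j(i-j). Rows j = 2..4: ≤2: 1 1 2 2 3 3 4 4 5; ≤3: 1 1 2 3 4 5 7 8 10; ≤4: 1 1 2 3 5 6 9 11 15. r_4(8) = 15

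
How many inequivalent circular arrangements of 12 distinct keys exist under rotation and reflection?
(12-1)!/2 = 39916800/2 = 19958400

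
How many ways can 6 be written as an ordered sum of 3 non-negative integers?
C(6+3-1, 3-1) = C(8, 2) = 28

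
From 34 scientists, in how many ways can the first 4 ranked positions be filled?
P(34,4) = 34!/(34-4)! = 1113024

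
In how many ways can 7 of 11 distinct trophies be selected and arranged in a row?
P(11,7) = 11!/(11-7)! = 1663200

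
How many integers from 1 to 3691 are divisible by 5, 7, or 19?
⌊3691/5⌋+⌊3691/7⌋+⌊3691/19⌋ - ⌊3691/35⌋-⌊3691/95⌋-⌊3691/133⌋ + ⌊3691/665⌋ = 738+527+194 - 105-38-27 + 5 = 1294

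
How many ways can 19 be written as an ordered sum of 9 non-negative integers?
C(19+9-1, 9-1) = C(27, 8) = 2220075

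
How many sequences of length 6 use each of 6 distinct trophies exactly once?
6! = 720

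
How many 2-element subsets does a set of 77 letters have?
C(77,2) = 77!/(2!×75!) = 2926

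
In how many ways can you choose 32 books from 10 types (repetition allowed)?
C(32+10-1, 10-1) = C(41, 9) = 350343565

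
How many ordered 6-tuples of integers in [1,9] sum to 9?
Coefficient of x^9 in (x + x² + ... + x^9)^6. By inclusion-exclusion on dice exceeding 9: Σ_j (-1)^j C(6,j)·C(9-1-9j, 5) = C(6,0)·C(8,5) = 1·56 = 56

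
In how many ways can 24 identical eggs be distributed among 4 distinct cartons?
C(24+4-1, 4-1) = C(27, 3) = 2925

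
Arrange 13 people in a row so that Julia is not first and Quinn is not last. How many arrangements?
By inclusion-exclusion: 13! - 2×(13-1)! + (13-2)! = 6227020800 - 958003200 + 39916800 = 5308934400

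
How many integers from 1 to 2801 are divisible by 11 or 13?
⌊2801/11⌋ + ⌊2801/13⌋ - ⌊2801/143⌋ = 254 + 215 - 19 = 450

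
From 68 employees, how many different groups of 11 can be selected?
C(68,11) = 68!/(11!×57!) = 1533058025824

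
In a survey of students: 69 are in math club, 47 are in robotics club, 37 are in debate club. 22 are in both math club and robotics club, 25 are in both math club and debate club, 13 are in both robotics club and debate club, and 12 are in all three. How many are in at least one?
|A∪B∪C| = 69+47+37-22-25-13+12 = 105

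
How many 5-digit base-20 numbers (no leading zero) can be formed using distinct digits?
First digit: 19 choices (nonzero). Then descending: 19 × 19 × 18 × 17 × 16 = 1767456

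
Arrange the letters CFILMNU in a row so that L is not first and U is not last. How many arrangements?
By inclusion-exclusion: 7! - 2×(7-1)! + (7-2)! = 5040 - 1440 + 120 = 3720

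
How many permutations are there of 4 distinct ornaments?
4! = 24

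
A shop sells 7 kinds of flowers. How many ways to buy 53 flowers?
C(53+7-1, 7-1) = C(59, 6) = 45057474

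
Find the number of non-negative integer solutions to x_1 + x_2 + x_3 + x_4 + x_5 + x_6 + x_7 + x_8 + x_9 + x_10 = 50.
C(50+10-1, 10-1) = C(59, 9) = 12565671261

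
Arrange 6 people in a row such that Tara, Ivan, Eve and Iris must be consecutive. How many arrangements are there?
Treat the 4 as one block: (6-4+1)! × 4! = 6 × 24 = 144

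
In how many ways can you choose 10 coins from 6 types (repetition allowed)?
C(10+6-1, 6-1) = C(15, 5) = 3003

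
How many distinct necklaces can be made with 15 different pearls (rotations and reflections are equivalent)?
(15-1)!/2 = 87178291200/2 = 43589145600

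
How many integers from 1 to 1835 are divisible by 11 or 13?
⌊1835/11⌋ + ⌊1835/13⌋ - ⌊1835/143⌋ = 166 + 141 - 12 = 295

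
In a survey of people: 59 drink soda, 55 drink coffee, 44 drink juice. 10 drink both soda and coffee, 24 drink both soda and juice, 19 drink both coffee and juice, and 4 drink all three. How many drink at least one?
|A∪B∪C| = 59+55+44-10-24-19+4 = 109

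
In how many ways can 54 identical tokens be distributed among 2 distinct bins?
C(54+2-1, 2-1) = C(55, 1) = 55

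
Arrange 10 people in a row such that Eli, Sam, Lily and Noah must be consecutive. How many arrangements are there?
Treat the 4 as one block: (10-4+1)! × 4! = 5040 × 24 = 120960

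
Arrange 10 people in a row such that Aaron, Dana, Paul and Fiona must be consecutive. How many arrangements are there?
Treat the 4 as one block: (10-4+1)! × 4! = 5040 × 24 = 120960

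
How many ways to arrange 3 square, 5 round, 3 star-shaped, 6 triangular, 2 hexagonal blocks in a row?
19! / (3! × 5! × 3! × 6! × 2!) = 19554575040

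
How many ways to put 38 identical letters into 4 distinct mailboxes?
C(38+4-1, 4-1) = C(41, 3) = 10660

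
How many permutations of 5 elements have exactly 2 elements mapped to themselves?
Choose the 2 fixed points C(5,2) = 10, derange the rest: !3 = Σ_{j=0}^{3} (-1)^j·3!/j! = 6 - 6 + 3 - 1 = 2. Product = 10 × 2 = 20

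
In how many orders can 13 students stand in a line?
13! = 6227020800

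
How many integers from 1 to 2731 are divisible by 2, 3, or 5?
⌊2731/2⌋+⌊2731/3⌋+⌊2731/5⌋ - ⌊2731/6⌋-⌊2731/10⌋-⌊2731/15⌋ + ⌊2731/30⌋ = 1365+910+546 - 455-273-182 + 91 = 2002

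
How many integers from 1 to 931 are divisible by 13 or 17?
⌊931/13⌋ + ⌊931/17⌋ - ⌊931/221⌋ = 71 + 54 - 4 = 121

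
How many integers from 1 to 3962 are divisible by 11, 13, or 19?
⌊3962/11⌋+⌊3962/13⌋+⌊3962/19⌋ - ⌊3962/143⌋-⌊3962/209⌋-⌊3962/247⌋ + ⌊3962/2717⌋ = 360+304+208 - 27-18-16 + 1 = 812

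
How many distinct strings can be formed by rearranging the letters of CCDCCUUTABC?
11! / (1! × 1! × 1! × 1! × 2! × 5!) = 166320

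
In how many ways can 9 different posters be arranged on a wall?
9! = 362880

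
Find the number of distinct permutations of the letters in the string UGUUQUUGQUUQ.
12! / (3! × 7! × 2!) = 7920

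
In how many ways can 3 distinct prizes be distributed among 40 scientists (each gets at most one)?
P(40,3) = 40!/(40-3)! = 59280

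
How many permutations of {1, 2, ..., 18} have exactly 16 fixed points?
Choose the 16 fixed points C(18,16) = 153, derange the rest: !2 = Σ_{j=0}^{2} (-1)^j·2!/j! = 2 - 2 + 1 = 1. Product = 153 × 1 = 153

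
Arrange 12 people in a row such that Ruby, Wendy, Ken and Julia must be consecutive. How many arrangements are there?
Treat the 4 as one block: (12-4+1)! × 4! = 362880 × 24 = 8709120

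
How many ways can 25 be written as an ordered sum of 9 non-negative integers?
C(25+9-1, 9-1) = C(33, 8) = 13884156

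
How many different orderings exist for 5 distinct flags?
5! = 120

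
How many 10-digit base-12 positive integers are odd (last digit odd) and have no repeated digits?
Last∈{1,3,5,7,9,11}. Last=0: 0. Last nonzero: 6×10×P(10,8) = 108864000. Total = 108864000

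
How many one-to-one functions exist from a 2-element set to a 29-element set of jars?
P(29,2) = 29!/(29-2)! = 812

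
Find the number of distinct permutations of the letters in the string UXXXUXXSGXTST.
13! / (2! × 2! × 1! × 2! × 6!) = 1081080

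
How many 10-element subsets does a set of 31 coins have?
C(31,10) = 31!/(10!×21!) = 44352165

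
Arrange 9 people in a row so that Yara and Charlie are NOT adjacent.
Total - adjacent = 9! - (9-1)!×2 = 362880 - 80640 = 282240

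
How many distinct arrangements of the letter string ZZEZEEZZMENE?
12! / (1! × 5! × 1! × 5!) = 33264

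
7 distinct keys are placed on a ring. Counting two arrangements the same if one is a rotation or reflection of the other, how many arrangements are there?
(7-1)!/2 = 720/2 = 360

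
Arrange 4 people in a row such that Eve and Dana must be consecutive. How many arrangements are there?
Treat the 2 as one block: (4-2+1)! × 2! = 6 × 2 = 12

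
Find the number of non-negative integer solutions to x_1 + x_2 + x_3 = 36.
C(36+3-1, 3-1) = C(38, 2) = 703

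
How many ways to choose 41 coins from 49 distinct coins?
C(49,41) = 49!/(41!×8!) = 450978066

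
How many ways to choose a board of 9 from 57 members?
C(57,9) = 57!/(9!×48!) = 8996462475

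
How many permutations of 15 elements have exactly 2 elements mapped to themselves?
Choose the 2 fixed points C(15,2) = 105, derange the rest: !13 = Σ_{j=0}^{13} (-1)^j·13!/j! = 6227020800 - 6227020800 + 3113510400 - 1037836800 + 259459200 - 51891840 + 8648640 - 1235520 + 154440 - 17160 + 1716 - 156 + 13 - 1 = 2290792932. Product = 105 × 2290792932 = 240533257860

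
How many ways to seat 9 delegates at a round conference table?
Circular: fix one position, arrange the rest. (9-1)! = 40320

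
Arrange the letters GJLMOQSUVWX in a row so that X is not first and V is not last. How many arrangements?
By inclusion-exclusion: 11! - 2×(11-1)! + (11-2)! = 39916800 - 7257600 + 362880 = 33022080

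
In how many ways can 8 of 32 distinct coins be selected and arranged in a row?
P(32,8) = 32!/(32-8)! = 424097856000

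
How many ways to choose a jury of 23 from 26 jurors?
C(26,23) = 26!/(23!×3!) = 2600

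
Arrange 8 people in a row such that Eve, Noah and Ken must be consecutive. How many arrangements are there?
Treat the 3 as one block: (8-3+1)! × 3! = 720 × 6 = 4320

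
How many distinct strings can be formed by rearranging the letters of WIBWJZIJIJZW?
12! / (3! × 3! × 3! × 1! × 2!) = 1108800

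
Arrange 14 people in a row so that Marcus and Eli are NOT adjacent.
Total - adjacent = 14! - (14-1)!×2 = 87178291200 - 12454041600 = 74724249600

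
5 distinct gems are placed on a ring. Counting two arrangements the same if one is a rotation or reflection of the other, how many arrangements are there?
(5-1)!/2 = 24/2 = 12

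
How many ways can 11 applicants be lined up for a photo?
11! = 39916800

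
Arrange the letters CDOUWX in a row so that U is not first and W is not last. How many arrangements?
By inclusion-exclusion: 6! - 2×(6-1)! + (6-2)! = 720 - 240 + 24 = 504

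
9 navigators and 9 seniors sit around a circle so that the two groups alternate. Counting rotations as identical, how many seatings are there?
Fix one of the navigators: (9-1)! ways for the remaining navigators, × 9! ways for the seniors = 40320 × 362880 = 14631321600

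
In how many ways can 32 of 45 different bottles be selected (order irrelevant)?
C(45,32) = 45!/(32!×13!) = 73006209045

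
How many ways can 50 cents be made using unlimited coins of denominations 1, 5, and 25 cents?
Coefficient of x^50 in 1/(1-x^1) · 1/(1-x^5) · 1/(1-x^25). Case on j = number of 25-cent coins (j = 0..2); remainder r = 50 - 25j is made from {1,5} in ⌊r/5⌋+1 ways. r = 50, 25, 0 → 11 + 6 + 1 = 18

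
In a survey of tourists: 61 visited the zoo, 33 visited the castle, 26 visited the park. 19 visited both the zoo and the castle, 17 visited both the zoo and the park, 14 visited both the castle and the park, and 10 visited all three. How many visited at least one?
|A∪B∪C| = 61+33+26-19-17-14+10 = 80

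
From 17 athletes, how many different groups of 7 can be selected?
C(17,7) = 17!/(7!×10!) = 19448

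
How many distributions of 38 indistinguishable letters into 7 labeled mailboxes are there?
C(38+7-1, 7-1) = C(44, 6) = 7059052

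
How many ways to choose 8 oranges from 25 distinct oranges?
C(25,8) = 25!/(8!×17!) = 1081575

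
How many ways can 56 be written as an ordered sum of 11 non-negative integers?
C(56+11-1, 11-1) = C(66, 10) = 210980549208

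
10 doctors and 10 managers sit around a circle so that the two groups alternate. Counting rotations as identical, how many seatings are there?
Fix one of the doctors: (10-1)! ways for the remaining doctors, × 10! ways for the managers = 362880 × 3628800 = 1316818944000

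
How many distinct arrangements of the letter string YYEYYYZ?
7! / (1! × 5! × 1!) = 42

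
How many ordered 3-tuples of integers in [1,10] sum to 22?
Coefficient of x^22 in (x + x² + ... + x^10)^3. By inclusion-exclusion on dice exceeding 10: Σ_j (-1)^j C(3,j)·C(22-1-10j, 2) = C(3,0)·C(21,2) - C(3,1)·C(11,2) = 1·210 - 3·55 = 45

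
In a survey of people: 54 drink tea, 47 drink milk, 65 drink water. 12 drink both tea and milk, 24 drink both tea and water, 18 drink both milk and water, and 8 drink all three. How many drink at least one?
|A∪B∪C| = 54+47+65-12-24-18+8 = 120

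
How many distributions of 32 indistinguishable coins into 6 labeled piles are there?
C(32+6-1, 6-1) = C(37, 5) = 435897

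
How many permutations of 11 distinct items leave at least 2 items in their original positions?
Exactly j fixed points: C(11,j)·!(11-j); sum over j ≥ 2 (derangement numbers via !m = (m-1)·(!(m-1) + !(m-2)): !0..!9 = 1, 0, 1, 2, 9, 44, 265, 1854, 14833, 133496). Σ_{j=2}^{11} C(11,j)·!(11-j) = C(11,2)·!9 + C(11,3)·!8 + C(11,4)·!7 + C(11,5)·!6 + C(11,6)·!5 + C(11,7)·!4 + C(11,8)·!3 + C(11,9)·!2 + C(11,10)·!1 + C(11,11)·!0 = 55·133496 + 165·14833 + 330·1854 + 462·265 + 462·44 + 330·9 + 165·2 + 55·1 + 11·0 + 1·1 = 10547659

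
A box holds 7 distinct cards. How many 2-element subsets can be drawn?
C(7,2) = 7!/(2!×5!) = 21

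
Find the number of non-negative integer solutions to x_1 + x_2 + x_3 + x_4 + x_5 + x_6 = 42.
C(42+6-1, 6-1) = C(47, 5) = 1533939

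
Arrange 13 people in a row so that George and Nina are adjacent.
Treat as block: (13-1)! × 2! = 479001600 × 2 = 958003200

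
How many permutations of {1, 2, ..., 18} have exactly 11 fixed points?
Choose the 11 fixed points C(18,11) = 31824, derange the rest: !7 = Σ_{j=0}^{7} (-1)^j·7!/j! = 5040 - 5040 + 2520 - 840 + 210 - 42 + 7 - 1 = 1854. Product = 31824 × 1854 = 59001696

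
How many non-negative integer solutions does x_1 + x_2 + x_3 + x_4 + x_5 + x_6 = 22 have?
C(22+6-1, 6-1) = C(27, 5) = 80730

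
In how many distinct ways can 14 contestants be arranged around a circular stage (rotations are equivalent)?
Circular: fix one position, arrange the rest. (14-1)! = 6227020800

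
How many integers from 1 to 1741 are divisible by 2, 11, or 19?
⌊1741/2⌋+⌊1741/11⌋+⌊1741/19⌋ - ⌊1741/22⌋-⌊1741/38⌋-⌊1741/209⌋ + ⌊1741/418⌋ = 870+158+91 - 79-45-8 + 4 = 991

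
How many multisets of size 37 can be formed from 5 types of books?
C(37+5-1, 5-1) = C(41, 4) = 101270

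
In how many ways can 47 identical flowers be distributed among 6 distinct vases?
C(47+6-1, 6-1) = C(52, 5) = 2598960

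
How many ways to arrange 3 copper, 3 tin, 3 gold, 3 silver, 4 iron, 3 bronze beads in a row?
19! / (3! × 3! × 3! × 3! × 4! × 3!) = 651819168000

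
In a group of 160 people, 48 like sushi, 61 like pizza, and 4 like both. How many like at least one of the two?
|A∪B| = |A| + |B| - |A∩B| = 48 + 61 - 4 = 105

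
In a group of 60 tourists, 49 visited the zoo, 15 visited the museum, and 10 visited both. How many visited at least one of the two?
|A∪B| = |A| + |B| - |A∩B| = 49 + 15 - 10 = 54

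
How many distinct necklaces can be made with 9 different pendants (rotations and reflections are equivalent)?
(9-1)!/2 = 40320/2 = 20160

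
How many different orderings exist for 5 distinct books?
5! = 120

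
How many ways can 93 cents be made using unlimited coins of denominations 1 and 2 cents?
Coefficient of x^93 in 1/(1-x^1) · 1/(1-x^2). Use j coins of 2 for j = 0..⌊93/2⌋ = 46, the rest in 1s: 46 + 1 = 47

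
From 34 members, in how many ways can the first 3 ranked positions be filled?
P(34,3) = 34!/(34-3)! = 35904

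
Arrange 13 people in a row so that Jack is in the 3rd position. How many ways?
Fix one position: (13-1)! = 479001600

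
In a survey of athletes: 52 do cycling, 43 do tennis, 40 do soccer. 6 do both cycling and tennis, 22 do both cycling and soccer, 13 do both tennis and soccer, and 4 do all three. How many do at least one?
|A∪B∪C| = 52+43+40-6-22-13+4 = 98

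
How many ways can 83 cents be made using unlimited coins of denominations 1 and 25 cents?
Coefficient of x^83 in 1/(1-x^1) · 1/(1-x^25). Use j coins of 25 for j = 0..⌊83/25⌋ = 3, the rest in 1s: 3 + 1 = 4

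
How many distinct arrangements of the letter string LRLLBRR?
7! / (3! × 1! × 3!) = 140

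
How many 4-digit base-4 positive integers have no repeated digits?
First digit: 3 choices (nonzero). Then descending: 3 × 3 × 2 × 1 = 18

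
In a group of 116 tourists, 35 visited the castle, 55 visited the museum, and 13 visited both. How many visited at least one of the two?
|A∪B| = |A| + |B| - |A∩B| = 35 + 55 - 13 = 77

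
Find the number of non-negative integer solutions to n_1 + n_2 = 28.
C(28+2-1, 2-1) = C(29, 1) = 29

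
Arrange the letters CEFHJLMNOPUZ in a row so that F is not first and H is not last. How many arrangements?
By inclusion-exclusion: 12! - 2×(12-1)! + (12-2)! = 479001600 - 79833600 + 3628800 = 402796800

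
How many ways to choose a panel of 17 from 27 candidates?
C(27,17) = 27!/(17!×10!) = 8436285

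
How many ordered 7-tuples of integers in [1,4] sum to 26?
Coefficient of x^26 in (x + x² + ... + x^4)^7. By inclusion-exclusion on dice exceeding 4: Σ_j (-1)^j C(7,j)·C(26-1-4j, 6) = C(7,0)·C(25,6) - C(7,1)·C(21,6) + C(7,2)·C(17,6) - C(7,3)·C(13,6) + C(7,4)·C(9,6) = 1·177100 - 7·54264 + 21·12376 - 35·1716 + 35·84 = 28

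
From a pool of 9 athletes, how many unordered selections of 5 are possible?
C(9,5) = 9!/(5!×4!) = 126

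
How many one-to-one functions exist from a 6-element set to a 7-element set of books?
P(7,6) = 7!/(7-6)! = 5040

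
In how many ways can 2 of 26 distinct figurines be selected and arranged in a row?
P(26,2) = 26!/(26-2)! = 650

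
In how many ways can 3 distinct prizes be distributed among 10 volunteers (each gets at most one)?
P(10,3) = 10!/(10-3)! = 720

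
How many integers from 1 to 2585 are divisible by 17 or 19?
⌊2585/17⌋ + ⌊2585/19⌋ - ⌊2585/323⌋ = 152 + 136 - 8 = 280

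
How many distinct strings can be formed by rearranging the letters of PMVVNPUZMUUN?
12! / (1! × 2! × 2! × 3! × 2! × 2!) = 4989600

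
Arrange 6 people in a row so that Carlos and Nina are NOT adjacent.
Total - adjacent = 6! - (6-1)!×2 = 720 - 240 = 480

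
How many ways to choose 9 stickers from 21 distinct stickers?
C(21,9) = 21!/(9!×12!) = 293930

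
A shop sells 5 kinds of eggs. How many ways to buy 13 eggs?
C(13+5-1, 5-1) = C(17, 4) = 2380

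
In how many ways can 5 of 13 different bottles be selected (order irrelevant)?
C(13,5) = 13!/(5!×8!) = 1287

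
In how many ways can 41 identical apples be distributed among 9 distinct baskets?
C(41+9-1, 9-1) = C(49, 8) = 450978066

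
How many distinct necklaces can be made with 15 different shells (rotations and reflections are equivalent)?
(15-1)!/2 = 87178291200/2 = 43589145600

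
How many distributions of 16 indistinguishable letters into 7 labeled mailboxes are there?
C(16+7-1, 7-1) = C(22, 6) = 74613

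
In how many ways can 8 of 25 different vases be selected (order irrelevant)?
C(25,8) = 25!/(8!×17!) = 1081575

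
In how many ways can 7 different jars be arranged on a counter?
7! = 5040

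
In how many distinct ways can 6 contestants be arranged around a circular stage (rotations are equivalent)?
Circular: fix one position, arrange the rest. (6-1)! = 120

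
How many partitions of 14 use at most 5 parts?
By conjugation, equals partitions of 14 into parts ≤ 5. Let r_j(i) = number of partitions of i into parts ≤ j, for i = 0..14. r_1(i) = 1 for all i; r_j(i) = r_{j-1}(i) + r_j(i-j). Rows j = 2..5: ≤2: 1 1 2 2 3 3 4 4 5 5 6 6 7 7 8; ≤3: 1 1 2 3 4 5 7 8 10 12 14 16 19 21 24; ≤4: 1 1 2 3 5 6 9 11 15 18 23 27 34 39 47; ≤5: 1 1 2 3 5 7 10 13 18 23 30 37 47 57 70. r_5(14) = 70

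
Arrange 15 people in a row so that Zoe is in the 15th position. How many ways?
Fix one position: (15-1)! = 87178291200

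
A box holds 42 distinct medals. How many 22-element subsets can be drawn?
C(42,22) = 42!/(22!×20!) = 513791607420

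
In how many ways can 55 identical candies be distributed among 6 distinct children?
C(55+6-1, 6-1) = C(60, 5) = 5461512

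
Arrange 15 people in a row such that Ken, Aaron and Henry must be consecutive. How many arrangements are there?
Treat the 3 as one block: (15-3+1)! × 3! = 6227020800 × 6 = 37362124800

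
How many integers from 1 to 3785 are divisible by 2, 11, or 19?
⌊3785/2⌋+⌊3785/11⌋+⌊3785/19⌋ - ⌊3785/22⌋-⌊3785/38⌋-⌊3785/209⌋ + ⌊3785/418⌋ = 1892+344+199 - 172-99-18 + 9 = 2155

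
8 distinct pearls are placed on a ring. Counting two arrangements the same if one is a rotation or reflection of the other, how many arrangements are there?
(8-1)!/2 = 5040/2 = 2520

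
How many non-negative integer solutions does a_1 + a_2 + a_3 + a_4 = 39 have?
C(39+4-1, 4-1) = C(42, 3) = 11480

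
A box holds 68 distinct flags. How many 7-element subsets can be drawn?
C(68,7) = 68!/(7!×61!) = 969443904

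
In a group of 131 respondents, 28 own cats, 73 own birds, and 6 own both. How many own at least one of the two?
|A∪B| = |A| + |B| - |A∩B| = 28 + 73 - 6 = 95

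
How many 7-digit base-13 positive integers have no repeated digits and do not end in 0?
Last digit: 12 nonzero choices. First digit: 11 (nonzero, ≠last). Middle 5: P(11,5) = 55440. Total = 7318080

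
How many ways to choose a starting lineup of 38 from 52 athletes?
C(52,38) = 52!/(38!×14!) = 1768966344600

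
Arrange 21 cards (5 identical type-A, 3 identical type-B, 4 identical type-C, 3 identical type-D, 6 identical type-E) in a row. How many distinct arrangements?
21! / (5! × 3! × 4! × 3! × 6!) = 684410126400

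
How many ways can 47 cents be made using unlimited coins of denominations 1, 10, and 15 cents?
Coefficient of x^47 in 1/(1-x^1) · 1/(1-x^10) · 1/(1-x^15). Case on j = number of 15-cent coins (j = 0..3); remainder r = 47 - 15j is made from {1,10} in ⌊r/10⌋+1 ways. r = 47, 32, 17, 2 → 5 + 4 + 2 + 1 = 12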